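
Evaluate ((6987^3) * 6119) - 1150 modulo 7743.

3809

(6987)^3 ≡ 1413 (mod 7743)
1413 * 6119 = 8646147 ≡ 4959 (mod 7743)
4959 - 1150 = 3809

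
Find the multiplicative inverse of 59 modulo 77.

Run the extended Euclidean algorithm:
77 = 1*59 + 18
59 = 3*18 + 5
18 = 3*5 + 3
5 = 1*3 + 2
3 = 1*2 + 1
2 = 2*1 + 0
gcd(59, 77) = 1, so the inverse exists.
Back-substitute for 1:
1 = 1*3 − 1*2
  = −1*5 + 2*3
  = 2*18 − 7*5
  = −7*59 + 23*18
  = 23*77 − 30*59
So 59⁻¹ ≡ −30 ≡ 47 (mod 77).

47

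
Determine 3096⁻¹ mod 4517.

Run the extended Euclidean algorithm:
4517 = 1×3096 + 1421
3096 = 2×1421 + 254
1421 = 5×254 + 151
254 = 1×151 + 103
151 = 1×103 + 48
103 = 2×48 + 7
48 = 6×7 + 6
7 = 1×6 + 1
6 = 6×1 + 0
gcd(3096, 4517) = 1, so the inverse exists.
Bézout: 1 = −451×4517 + 658×3096.
So 3096⁻¹ ≡ 658 (mod 4517).

658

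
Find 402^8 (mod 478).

310

Using repeated squaring:
402^1 ≡ 402 (mod 478)
402^2 ≡ 402^2 = 161604 ≡ 40 (mod 478)
402^4 ≡ 40^2 = 1600 ≡ 166 (mod 478)
402^8 ≡ 166^2 = 27556 ≡ 310 (mod 478)
So 402^8 ≡ 310 (mod 478).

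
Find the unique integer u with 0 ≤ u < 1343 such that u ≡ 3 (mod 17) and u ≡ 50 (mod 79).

445

17⁻¹ mod 79: 17·14 ≡ 1 (mod 79), so 17⁻¹ ≡ 14.
u = 3 + 17·((50 − 3)·14 mod 79) = 3 + 17·26 = 445.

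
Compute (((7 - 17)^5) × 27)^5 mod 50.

0

7 - 17 = -10 ≡ 40 (mod 50)
(40)^5 ≡ 0 (mod 50)
0 × 27 = 0
(0)^5 ≡ 0 (mod 50)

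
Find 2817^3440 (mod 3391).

1401

Compute successive squares:
3440 in binary is 110101110000, i.e. 3440 = 2048 + 1024 + 256 + 64 + 32 + 16.
2817^1 ≡ 2817 (mod 3391)
2817^2 ≡ 2817^2 = 7935489 ≡ 549 (mod 3391)
2817^4 ≡ 549^2 = 301401 ≡ 2993 (mod 3391)
2817^8 ≡ 2993^2 = 8958049 ≡ 2418 (mod 3391)
2817^16 ≡ 2418^2 = 5846724 ≡ 640 (mod 3391)
2817^32 ≡ 640^2 = 409600 ≡ 2680 (mod 3391)
2817^64 ≡ 2680^2 = 7182400 ≡ 262 (mod 3391)
2817^128 ≡ 262^2 = 68644 ≡ 824 (mod 3391)
2817^256 ≡ 824^2 = 678976 ≡ 776 (mod 3391)
2817^512 ≡ 776^2 = 602176 ≡ 1969 (mod 3391)
2817^1024 ≡ 1969^2 = 3876961 ≡ 1048 (mod 3391)
2817^2048 ≡ 1048^2 = 1098304 ≡ 3011 (mod 3391)
2817^3440 = 2817^2048 * 2817^1024 * 2817^256 * 2817^64 * 2817^32 * 2817^16 ≡ 3011 * 1048 * 776 * 262 * 2680 * 640 (mod 3391).
Accumulate the product:
3011 * 1048 = 3155528 ≡ 1898
1898 * 776 = 1472848 ≡ 1154
1154 * 262 = 302348 ≡ 549
549 * 2680 = 1471320 ≡ 3017
3017 * 640 = 1930880 ≡ 1401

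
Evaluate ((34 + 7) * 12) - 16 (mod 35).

21

34 + 7 = 41 ≡ 6 (mod 35)
6 * 12 = 72 ≡ 2 (mod 35)
2 - 16 = -14 ≡ 21 (mod 35)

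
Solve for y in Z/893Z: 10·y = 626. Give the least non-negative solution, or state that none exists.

gcd(10, 893) = 1, so a unique solution mod 893 exists.
10⁻¹ ≡ 268 (mod 893).
y ≡ 268·626 ≡ 777 (mod 893).

777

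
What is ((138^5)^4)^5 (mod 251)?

(138)^5 ≡ 250 (mod 251)
(250)^4 ≡ 1 (mod 251)
(1)^5 ≡ 1 (mod 251)

1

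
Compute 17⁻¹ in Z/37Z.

37 = 2*17 + 3
17 = 5*3 + 2
3 = 1*2 + 1
2 = 2*1 + 0
gcd(17, 37) = 1, so the inverse exists.
Back-substitute for 1:
1 = 1*3 − 1*2
  = −1*17 + 6*3
  = 6*37 − 13*17
So 17⁻¹ ≡ −13 ≡ 24 (mod 37).

24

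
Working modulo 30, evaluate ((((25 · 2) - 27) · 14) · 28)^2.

16

25 · 2 = 50 ≡ 20 (mod 30)
20 - 27 = -7 ≡ 23 (mod 30)
23 · 14 = 322 ≡ 22 (mod 30)
22 · 28 = 616 ≡ 16 (mod 30)
(16)^2 ≡ 16 (mod 30)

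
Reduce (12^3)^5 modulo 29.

(12)^3 ≡ 17 (mod 29)
(17)^5 ≡ 17 (mod 29)

17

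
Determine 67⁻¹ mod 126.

79

By the extended Euclidean algorithm:
126 = 1·67 + 59
67 = 1·59 + 8
59 = 7·8 + 3
8 = 2·3 + 2
3 = 1·2 + 1
2 = 2·1 + 0
gcd(67, 126) = 1, so the inverse exists.
Bézout: 1 = 25·126 − 47·67.
So 67⁻¹ ≡ −47 ≡ 79 (mod 126).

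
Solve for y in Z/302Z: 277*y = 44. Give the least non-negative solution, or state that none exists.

264

gcd(277, 302) = 1, so a unique solution mod 302 exists.
277⁻¹ ≡ 157 (mod 302).
y ≡ 157*44 ≡ 264 (mod 302).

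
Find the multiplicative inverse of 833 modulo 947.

947 = 1*833 + 114
833 = 7*114 + 35
114 = 3*35 + 9
35 = 3*9 + 8
9 = 1*8 + 1
8 = 8*1 + 0
gcd(833, 947) = 1, so the inverse exists.
Back-substitute for 1:
1 = 1*9 − 1*8
  = −1*35 + 4*9
  = 4*114 − 13*35
  = −13*833 + 95*114
  = 95*947 − 108*833
So 833⁻¹ ≡ −108 ≡ 839 (mod 947).

839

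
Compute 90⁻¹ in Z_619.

Apply the Euclidean algorithm and back-substitute:
619 = 6*90 + 79
90 = 1*79 + 11
79 = 7*11 + 2
11 = 5*2 + 1
2 = 2*1 + 0
gcd(90, 619) = 1, so the inverse exists.
Bézout: 1 = −41*619 + 282*90.
So 90⁻¹ ≡ 282 (mod 619).

282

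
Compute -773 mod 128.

-773 = -7*128 + 123, so -773 ≡ 123 (mod 128).

123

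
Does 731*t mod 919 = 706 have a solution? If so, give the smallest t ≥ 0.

182

gcd(731, 919) = 1, so a unique solution mod 919 exists.
731⁻¹ ≡ 875 (mod 919).
t ≡ 875*706 ≡ 182 (mod 919).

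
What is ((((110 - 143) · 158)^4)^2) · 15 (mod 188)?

110 - 143 = -33 ≡ 155 (mod 188)
155 · 158 = 24490 ≡ 50 (mod 188)
(50)^4 ≡ 128 (mod 188)
(128)^2 ≡ 28 (mod 188)
28 · 15 = 420 ≡ 44 (mod 188)

44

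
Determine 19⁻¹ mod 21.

10

21 = 1×19 + 2
19 = 9×2 + 1
2 = 2×1 + 0
gcd(19, 21) = 1, so the inverse exists.
Back-substitute for 1:
1 = 1×19 − 9×2
  = −9×21 + 10×19
So 19⁻¹ ≡ 10 (mod 21).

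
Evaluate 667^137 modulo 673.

By square-and-multiply:
137 in binary is 10001001, i.e. 137 = 128 + 8 + 1.
667^1 ≡ 667 (mod 673)
667^2 ≡ 667^2 = 444889 ≡ 36 (mod 673)
667^4 ≡ 36^2 = 1296 ≡ 623 (mod 673)
667^8 ≡ 623^2 = 388129 ≡ 481 (mod 673)
667^16 ≡ 481^2 = 231361 ≡ 522 (mod 673)
667^32 ≡ 522^2 = 272484 ≡ 592 (mod 673)
667^64 ≡ 592^2 = 350464 ≡ 504 (mod 673)
667^128 ≡ 504^2 = 254016 ≡ 295 (mod 673)
667^137 = 667^128 * 667^8 * 667^1 ≡ 295 * 481 * 667 (mod 673).
Accumulate the product:
295 * 481 = 141895 ≡ 565
565 * 667 = 376855 ≡ 648

648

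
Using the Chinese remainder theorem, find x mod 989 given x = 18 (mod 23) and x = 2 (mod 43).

432

23⁻¹ mod 43: 23×15 ≡ 1 (mod 43), so 23⁻¹ ≡ 15.
x = 18 + 23×((2 − 18)×15 mod 43) = 18 + 23×18 = 432.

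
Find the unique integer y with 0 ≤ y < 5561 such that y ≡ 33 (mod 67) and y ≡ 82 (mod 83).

3651

67⁻¹ mod 83: 67·57 ≡ 1 (mod 83), so 67⁻¹ ≡ 57.
y = 33 + 67·((82 − 33)·57 mod 83) = 33 + 67·54 = 3651.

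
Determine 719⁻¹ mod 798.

By the extended Euclidean algorithm:
798 = 1·719 + 79
719 = 9·79 + 8
79 = 9·8 + 7
8 = 1·7 + 1
7 = 7·1 + 0
gcd(719, 798) = 1, so the inverse exists.
Back-substitute for 1:
1 = 1·8 − 1·7
  = −1·79 + 10·8
  = 10·719 − 91·79
  = −91·798 + 101·719
So 719⁻¹ ≡ 101 (mod 798).

101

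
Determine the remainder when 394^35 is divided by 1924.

By square-and-multiply:
35 in binary is 100011, i.e. 35 = 32 + 2 + 1.
394^1 ≡ 394 (mod 1924)
394^2 ≡ 394^2 = 155236 ≡ 1316 (mod 1924)
394^4 ≡ 1316^2 = 1731856 ≡ 256 (mod 1924)
394^8 ≡ 256^2 = 65536 ≡ 120 (mod 1924)
394^16 ≡ 120^2 = 14400 ≡ 932 (mod 1924)
394^32 ≡ 932^2 = 868624 ≡ 900 (mod 1924)
394^35 = 394^32 * 394^2 * 394^1 ≡ 900 * 1316 * 394 (mod 1924).
Accumulate the product:
900 * 1316 = 1184400 ≡ 1140
1140 * 394 = 449160 ≡ 868

868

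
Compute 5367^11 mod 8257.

Compute successive squares:
5367^1 ≡ 5367 (mod 8257)
5367^2 ≡ 5367^2 = 28804689 ≡ 4273 (mod 8257)
5367^4 ≡ 4273^2 = 18258529 ≡ 2302 (mod 8257)
5367^8 ≡ 2302^2 = 5299204 ≡ 6467 (mod 8257)
5367^11 = 5367^8 × 5367^2 × 5367^1 ≡ 6467 × 4273 × 5367 (mod 8257).
Accumulate the product:
6467 × 4273 = 27633491 ≡ 5569
5569 × 5367 = 29888823 ≡ 6740

6740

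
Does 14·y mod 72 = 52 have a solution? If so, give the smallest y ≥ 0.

14

gcd(14, 72) = 2, and 2 | 52, so solutions exist.
Divide through by 2: 7·y ≡ 26 mod 36.
7⁻¹ ≡ 31 (mod 36).
y ≡ 31·26 ≡ 14 (mod 36).
The smallest non-negative solution is y = 14.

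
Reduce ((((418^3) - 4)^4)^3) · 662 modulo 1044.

900

(418)^3 ≡ 568 (mod 1044)
568 - 4 = 564
(564)^4 ≡ 576 (mod 1044)
(576)^3 ≡ 864 (mod 1044)
864 · 662 = 571968 ≡ 900 (mod 1044)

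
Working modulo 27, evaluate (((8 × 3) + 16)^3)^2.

19

8 × 3 = 24
24 + 16 = 40 ≡ 13 (mod 27)
(13)^3 ≡ 10 (mod 27)
(10)^2 ≡ 19 (mod 27)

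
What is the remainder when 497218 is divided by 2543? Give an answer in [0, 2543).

497218 = 195*2543 + 1333, so 497218 ≡ 1333 (mod 2543).

1333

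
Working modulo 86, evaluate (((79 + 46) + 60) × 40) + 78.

79 + 46 = 125 ≡ 39 (mod 86)
39 + 60 = 99 ≡ 13 (mod 86)
13 × 40 = 520 ≡ 4 (mod 86)
4 + 78 = 82

82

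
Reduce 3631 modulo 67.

3631 = 54×67 + 13, so 3631 ≡ 13 (mod 67).

13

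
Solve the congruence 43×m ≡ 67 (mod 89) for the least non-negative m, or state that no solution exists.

74

gcd(43, 89) = 1, so a unique solution mod 89 exists.
43⁻¹ ≡ 29 (mod 89).
m ≡ 29×67 ≡ 74 (mod 89).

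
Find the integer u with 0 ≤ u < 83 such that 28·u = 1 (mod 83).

3

83 = 2×28 + 27
28 = 1×27 + 1
27 = 27×1 + 0
gcd(28, 83) = 1, so the inverse exists.
Back-substitute for 1:
1 = 1×28 − 1×27
  = −1×83 + 3×28
So 28⁻¹ ≡ 3 (mod 83).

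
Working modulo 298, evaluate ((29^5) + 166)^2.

(29)^5 ≡ 107 (mod 298)
107 + 166 = 273
(273)^2 ≡ 29 (mod 298)

29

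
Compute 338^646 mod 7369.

338^1 ≡ 338 (mod 7369)
338^2 ≡ 338^2 = 114244 ≡ 3709 (mod 7369)
338^4 ≡ 3709^2 = 13756681 ≡ 6127 (mod 7369)
338^8 ≡ 6127^2 = 37540129 ≡ 2443 (mod 7369)
338^16 ≡ 2443^2 = 5968249 ≡ 6728 (mod 7369)
338^32 ≡ 6728^2 = 45265984 ≡ 5586 (mod 7369)
338^64 ≡ 5586^2 = 31203396 ≡ 3050 (mod 7369)
338^128 ≡ 3050^2 = 9302500 ≡ 2822 (mod 7369)
338^256 ≡ 2822^2 = 7963684 ≡ 5164 (mod 7369)
338^512 ≡ 5164^2 = 26666896 ≡ 5854 (mod 7369)
338^646 = 338^512 × 338^128 × 338^4 × 338^2 ≡ 5854 × 2822 × 6127 × 3709 (mod 7369).
Accumulate the product:
5854 × 2822 = 16519988 ≡ 6059
6059 × 6127 = 37123493 ≡ 5840
5840 × 3709 = 21660560 ≡ 3069

3069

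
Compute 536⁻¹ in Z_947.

447

Apply the Euclidean algorithm and back-substitute:
947 = 1·536 + 411
536 = 1·411 + 125
411 = 3·125 + 36
125 = 3·36 + 17
36 = 2·17 + 2
17 = 8·2 + 1
2 = 2·1 + 0
gcd(536, 947) = 1, so the inverse exists.
Back-substitute for 1:
1 = 1·17 − 8·2
  = −8·36 + 17·17
  = 17·125 − 59·36
  = −59·411 + 194·125
  = 194·536 − 253·411
  = −253·947 + 447·536
So 536⁻¹ ≡ 447 (mod 947).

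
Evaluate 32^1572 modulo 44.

12

By square-and-multiply:
1572 in binary is 11000100100, i.e. 1572 = 1024 + 512 + 32 + 4.
32^1 ≡ 32 (mod 44)
32^2 ≡ 32^2 = 1024 ≡ 12 (mod 44)
32^4 ≡ 12^2 = 144 ≡ 12 (mod 44)
32^8 ≡ 12^2 = 144 ≡ 12 (mod 44)
32^16 ≡ 12^2 = 144 ≡ 12 (mod 44)
32^32 ≡ 12^2 = 144 ≡ 12 (mod 44)
32^64 ≡ 12^2 = 144 ≡ 12 (mod 44)
32^128 ≡ 12^2 = 144 ≡ 12 (mod 44)
32^256 ≡ 12^2 = 144 ≡ 12 (mod 44)
32^512 ≡ 12^2 = 144 ≡ 12 (mod 44)
32^1024 ≡ 12^2 = 144 ≡ 12 (mod 44)
32^1572 = 32^1024 · 32^512 · 32^32 · 32^4 ≡ 12 · 12 · 12 · 12 (mod 44).
Accumulate the product:
12 · 12 = 144 ≡ 12
12 · 12 = 144 ≡ 12
12 · 12 = 144 ≡ 12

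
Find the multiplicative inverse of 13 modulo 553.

468

553 = 42×13 + 7
13 = 1×7 + 6
7 = 1×6 + 1
6 = 6×1 + 0
gcd(13, 553) = 1, so the inverse exists.
Back-substitute for 1:
1 = 1×7 − 1×6
  = −1×13 + 2×7
  = 2×553 − 85×13
So 13⁻¹ ≡ −85 ≡ 468 (mod 553).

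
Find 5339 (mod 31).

5339 = 172×31 + 7, so 5339 ≡ 7 (mod 31).

7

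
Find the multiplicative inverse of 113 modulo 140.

57

Run the extended Euclidean algorithm:
140 = 1·113 + 27
113 = 4·27 + 5
27 = 5·5 + 2
5 = 2·2 + 1
2 = 2·1 + 0
gcd(113, 140) = 1, so the inverse exists.
Back-substitute for 1:
1 = 1·5 − 2·2
  = −2·27 + 11·5
  = 11·113 − 46·27
  = −46·140 + 57·113
So 113⁻¹ ≡ 57 (mod 140).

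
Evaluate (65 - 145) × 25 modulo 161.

65 - 145 = -80 ≡ 81 (mod 161)
81 × 25 = 2025 ≡ 93 (mod 161)

93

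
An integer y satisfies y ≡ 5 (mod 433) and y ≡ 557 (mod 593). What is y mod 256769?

433⁻¹ mod 593: 433*63 ≡ 1 (mod 593), so 433⁻¹ ≡ 63.
y = 5 + 433*((557 − 5)*63 mod 593) = 5 + 433*382 = 165411.

165411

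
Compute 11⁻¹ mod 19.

19 = 1*11 + 8
11 = 1*8 + 3
8 = 2*3 + 2
3 = 1*2 + 1
2 = 2*1 + 0
gcd(11, 19) = 1, so the inverse exists.
Back-substitute for 1:
1 = 1*3 − 1*2
  = −1*8 + 3*3
  = 3*11 − 4*8
  = −4*19 + 7*11
So 11⁻¹ ≡ 7 (mod 19).

7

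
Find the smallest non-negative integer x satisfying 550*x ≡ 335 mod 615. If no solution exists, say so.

gcd(550, 615) = 5, and 5 | 335, so solutions exist.
Divide through by 5: 110*x ≡ 67 (mod 123).
110⁻¹ ≡ 104 (mod 123).
x ≡ 104*67 ≡ 80 (mod 123).
The smallest non-negative solution is x = 80.

80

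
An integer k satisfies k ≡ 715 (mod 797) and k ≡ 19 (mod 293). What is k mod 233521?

797⁻¹ mod 293: 797×25 ≡ 1 (mod 293), so 797⁻¹ ≡ 25.
k = 715 + 797×((19 − 715)×25 mod 293) = 715 + 797×180 = 144175.

144175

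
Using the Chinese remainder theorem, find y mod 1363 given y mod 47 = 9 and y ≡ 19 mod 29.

338

47⁻¹ mod 29: 47×21 ≡ 1 (mod 29), so 47⁻¹ ≡ 21.
y = 9 + 47×((19 − 9)×21 mod 29) = 9 + 47×7 = 338.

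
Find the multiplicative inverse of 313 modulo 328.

By the extended Euclidean algorithm:
328 = 1*313 + 15
313 = 20*15 + 13
15 = 1*13 + 2
13 = 6*2 + 1
2 = 2*1 + 0
gcd(313, 328) = 1, so the inverse exists.
Bézout: 1 = −146*328 + 153*313.
So 313⁻¹ ≡ 153 (mod 328).

153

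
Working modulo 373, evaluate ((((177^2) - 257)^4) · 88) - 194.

73

(177)^2 ≡ 370 (mod 373)
370 - 257 = 113
(113)^4 ≡ 109 (mod 373)
109 · 88 = 9592 ≡ 267 (mod 373)
267 - 194 = 73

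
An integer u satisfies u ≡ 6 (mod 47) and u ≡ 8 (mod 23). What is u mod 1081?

100

47⁻¹ mod 23: 47×1 ≡ 1 (mod 23), so 47⁻¹ ≡ 1.
u = 6 + 47×((8 − 6)×1 mod 23) = 6 + 47×2 = 100.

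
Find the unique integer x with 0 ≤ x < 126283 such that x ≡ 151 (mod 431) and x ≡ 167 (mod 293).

431⁻¹ mod 293: 431·155 ≡ 1 (mod 293), so 431⁻¹ ≡ 155.
x = 151 + 431·((167 − 151)·155 mod 293) = 151 + 431·136 = 58767.

58767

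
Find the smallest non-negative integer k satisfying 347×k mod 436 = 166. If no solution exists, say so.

gcd(347, 436) = 1, so a unique solution mod 436 exists.
347⁻¹ ≡ 387 (mod 436).
k ≡ 387×166 ≡ 150 (mod 436).

150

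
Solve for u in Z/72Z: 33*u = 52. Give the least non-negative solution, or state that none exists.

gcd(33, 72) = 3, and 3 does not divide 52.
So the congruence has no solution.

no solution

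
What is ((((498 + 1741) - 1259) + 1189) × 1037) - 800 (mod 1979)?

309

498 + 1741 = 2239 ≡ 260 (mod 1979)
260 - 1259 = -999 ≡ 980 (mod 1979)
980 + 1189 = 2169 ≡ 190 (mod 1979)
190 × 1037 = 197030 ≡ 1109 (mod 1979)
1109 - 800 = 309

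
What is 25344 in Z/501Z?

294

25344 = 50·501 + 294, so 25344 ≡ 294 (mod 501).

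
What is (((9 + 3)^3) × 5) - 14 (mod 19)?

9 + 3 = 12
(12)^3 ≡ 18 (mod 19)
18 × 5 = 90 ≡ 14 (mod 19)
14 - 14 = 0

0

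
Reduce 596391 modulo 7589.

4449

596391 = 78·7589 + 4449, so 596391 ≡ 4449 (mod 7589).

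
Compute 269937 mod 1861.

92

269937 = 145*1861 + 92, so 269937 ≡ 92 (mod 1861).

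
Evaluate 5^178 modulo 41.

23

By square-and-multiply:
178 in binary is 10110010, i.e. 178 = 128 + 32 + 16 + 2.
5^1 ≡ 5 (mod 41)
5^2 ≡ 5^2 = 25 (mod 41)
5^4 ≡ 25^2 = 625 ≡ 10 (mod 41)
5^8 ≡ 10^2 = 100 ≡ 18 (mod 41)
5^16 ≡ 18^2 = 324 ≡ 37 (mod 41)
5^32 ≡ 37^2 = 1369 ≡ 16 (mod 41)
5^64 ≡ 16^2 = 256 ≡ 10 (mod 41)
5^128 ≡ 10^2 = 100 ≡ 18 (mod 41)
5^178 = 5^128 · 5^32 · 5^16 · 5^2 ≡ 18 · 16 · 37 · 25 (mod 41).
Accumulate the product:
18 · 16 = 288 ≡ 1
1 · 37 = 37
37 · 25 = 925 ≡ 23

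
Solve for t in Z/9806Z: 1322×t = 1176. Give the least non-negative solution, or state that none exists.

gcd(1322, 9806) = 2, and 2 | 1176, so solutions exist.
Divide through by 2: 661×t ≡ 588 (mod 4903).
661⁻¹ ≡ 2789 (mod 4903).
t ≡ 2789×588 ≡ 2330 (mod 4903).
The smallest non-negative solution is t = 2330.

2330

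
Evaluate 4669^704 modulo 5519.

2643

Using repeated squaring:
704 in binary is 1011000000, i.e. 704 = 512 + 128 + 64.
4669^1 ≡ 4669 (mod 5519)
4669^2 ≡ 4669^2 = 21799561 ≡ 5030 (mod 5519)
4669^4 ≡ 5030^2 = 25300900 ≡ 1804 (mod 5519)
4669^8 ≡ 1804^2 = 3254416 ≡ 3725 (mod 5519)
4669^16 ≡ 3725^2 = 13875625 ≡ 859 (mod 5519)
4669^32 ≡ 859^2 = 737881 ≡ 3854 (mod 5519)
4669^64 ≡ 3854^2 = 14853316 ≡ 1687 (mod 5519)
4669^128 ≡ 1687^2 = 2845969 ≡ 3684 (mod 5519)
4669^256 ≡ 3684^2 = 13571856 ≡ 635 (mod 5519)
4669^512 ≡ 635^2 = 403225 ≡ 338 (mod 5519)
4669^704 = 4669^512 × 4669^128 × 4669^64 ≡ 338 × 3684 × 1687 (mod 5519).
Accumulate the product:
338 × 3684 = 1245192 ≡ 3417
3417 × 1687 = 5764479 ≡ 2643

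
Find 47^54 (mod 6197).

54 in binary is 110110, i.e. 54 = 32 + 16 + 4 + 2.
47^1 ≡ 47 (mod 6197)
47^2 ≡ 47^2 = 2209 (mod 6197)
47^4 ≡ 2209^2 = 4879681 ≡ 2642 (mod 6197)
47^8 ≡ 2642^2 = 6980164 ≡ 2342 (mod 6197)
47^16 ≡ 2342^2 = 5484964 ≡ 619 (mod 6197)
47^32 ≡ 619^2 = 383161 ≡ 5144 (mod 6197)
47^54 = 47^32 × 47^16 × 47^4 × 47^2 ≡ 5144 × 619 × 2642 × 2209 (mod 6197).
Accumulate the product:
5144 × 619 = 3184136 ≡ 5075
5075 × 2642 = 13408150 ≡ 4039
4039 × 2209 = 8922151 ≡ 4668

4668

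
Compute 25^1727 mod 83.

11

By square-and-multiply:
1727 in binary is 11010111111, i.e. 1727 = 1024 + 512 + 128 + 32 + 16 + 8 + 4 + 2 + 1.
25^1 ≡ 25 (mod 83)
25^2 ≡ 25^2 = 625 ≡ 44 (mod 83)
25^4 ≡ 44^2 = 1936 ≡ 27 (mod 83)
25^8 ≡ 27^2 = 729 ≡ 65 (mod 83)
25^16 ≡ 65^2 = 4225 ≡ 75 (mod 83)
25^32 ≡ 75^2 = 5625 ≡ 64 (mod 83)
25^64 ≡ 64^2 = 4096 ≡ 29 (mod 83)
25^128 ≡ 29^2 = 841 ≡ 11 (mod 83)
25^256 ≡ 11^2 = 121 ≡ 38 (mod 83)
25^512 ≡ 38^2 = 1444 ≡ 33 (mod 83)
25^1024 ≡ 33^2 = 1089 ≡ 10 (mod 83)
25^1727 = 25^1024 * 25^512 * 25^128 * 25^32 * 25^16 * 25^8 * 25^4 * 25^2 * 25^1 ≡ 10 * 33 * 11 * 64 * 75 * 65 * 27 * 44 * 25 (mod 83).
Accumulate the product:
10 * 33 = 330 ≡ 81
81 * 11 = 891 ≡ 61
61 * 64 = 3904 ≡ 3
3 * 75 = 225 ≡ 59
59 * 65 = 3835 ≡ 17
17 * 27 = 459 ≡ 44
44 * 44 = 1936 ≡ 27
27 * 25 = 675 ≡ 11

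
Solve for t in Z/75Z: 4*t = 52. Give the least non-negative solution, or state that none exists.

gcd(4, 75) = 1, so a unique solution mod 75 exists.
4⁻¹ ≡ 19 (mod 75).
t ≡ 19*52 ≡ 13 (mod 75).

13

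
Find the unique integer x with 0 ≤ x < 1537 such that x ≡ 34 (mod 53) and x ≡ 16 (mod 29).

53⁻¹ mod 29: 53*23 ≡ 1 (mod 29), so 53⁻¹ ≡ 23.
x = 34 + 53*((16 − 34)*23 mod 29) = 34 + 53*21 = 1147.
Check: 1147 mod 53 = 34, 1147 mod 29 = 16. ✓

1147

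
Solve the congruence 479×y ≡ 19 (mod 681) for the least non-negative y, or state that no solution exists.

gcd(479, 681) = 1, so a unique solution mod 681 exists.
479⁻¹ ≡ 563 (mod 681).
y ≡ 563×19 ≡ 482 (mod 681).

482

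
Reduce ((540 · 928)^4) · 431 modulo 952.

540 · 928 = 501120 ≡ 368 (mod 952)
(368)^4 ≡ 480 (mod 952)
480 · 431 = 206880 ≡ 296 (mod 952)

296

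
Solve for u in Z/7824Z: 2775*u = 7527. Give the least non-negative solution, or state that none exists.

gcd(2775, 7824) = 3, and 3 | 7527, so solutions exist.
Divide through by 3: 925*u = 2509 (mod 2608).
925⁻¹ ≡ 2405 (mod 2608).
u ≡ 2405*2509 ≡ 1841 (mod 2608).
The smallest non-negative solution is u = 1841.

1841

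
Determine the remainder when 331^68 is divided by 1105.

16

Using repeated squaring:
68 in binary is 1000100, i.e. 68 = 64 + 4.
331^1 ≡ 331 (mod 1105)
331^2 ≡ 331^2 = 109561 ≡ 166 (mod 1105)
331^4 ≡ 166^2 = 27556 ≡ 1036 (mod 1105)
331^8 ≡ 1036^2 = 1073296 ≡ 341 (mod 1105)
331^16 ≡ 341^2 = 116281 ≡ 256 (mod 1105)
331^32 ≡ 256^2 = 65536 ≡ 341 (mod 1105)
331^64 ≡ 341^2 = 116281 ≡ 256 (mod 1105)
331^68 = 331^64 * 331^4 ≡ 256 * 1036 (mod 1105).
256 * 1036 = 265216 ≡ 16 (mod 1105).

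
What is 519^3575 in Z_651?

309

By square-and-multiply:
519^1 ≡ 519 (mod 651)
519^2 ≡ 519^2 = 269361 ≡ 498 (mod 651)
519^4 ≡ 498^2 = 248004 ≡ 624 (mod 651)
519^8 ≡ 624^2 = 389376 ≡ 78 (mod 651)
519^16 ≡ 78^2 = 6084 ≡ 225 (mod 651)
519^32 ≡ 225^2 = 50625 ≡ 498 (mod 651)
519^64 ≡ 498^2 = 248004 ≡ 624 (mod 651)
519^128 ≡ 624^2 = 389376 ≡ 78 (mod 651)
519^256 ≡ 78^2 = 6084 ≡ 225 (mod 651)
519^512 ≡ 225^2 = 50625 ≡ 498 (mod 651)
519^1024 ≡ 498^2 = 248004 ≡ 624 (mod 651)
519^2048 ≡ 624^2 = 389376 ≡ 78 (mod 651)
519^3575 = 519^2048 * 519^1024 * 519^256 * 519^128 * 519^64 * 519^32 * 519^16 * 519^4 * 519^2 * 519^1 ≡ 78 * 624 * 225 * 78 * 624 * 498 * 225 * 624 * 498 * 519 (mod 651).
Accumulate the product:
78 * 624 = 48672 ≡ 498
498 * 225 = 112050 ≡ 78
78 * 78 = 6084 ≡ 225
225 * 624 = 140400 ≡ 435
435 * 498 = 216630 ≡ 498
498 * 225 = 112050 ≡ 78
78 * 624 = 48672 ≡ 498
498 * 498 = 248004 ≡ 624
624 * 519 = 323856 ≡ 309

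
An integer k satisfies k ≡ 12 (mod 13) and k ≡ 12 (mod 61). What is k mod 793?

12

13⁻¹ mod 61: 13*47 ≡ 1 (mod 61), so 13⁻¹ ≡ 47.
k = 12 + 13*((12 − 12)*47 mod 61) = 12 + 13*0 = 12.
Check: 12 mod 13 = 12, 12 mod 61 = 12. ✓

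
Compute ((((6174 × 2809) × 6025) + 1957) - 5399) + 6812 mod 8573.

1215

6174 × 2809 = 17342766 ≡ 8160 (mod 8573)
8160 × 6025 = 49164000 ≡ 6418 (mod 8573)
6418 + 1957 = 8375
8375 - 5399 = 2976
2976 + 6812 = 9788 ≡ 1215 (mod 8573)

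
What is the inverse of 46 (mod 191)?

Run the extended Euclidean algorithm:
191 = 4×46 + 7
46 = 6×7 + 4
7 = 1×4 + 3
4 = 1×3 + 1
3 = 3×1 + 0
gcd(46, 191) = 1, so the inverse exists.
Back-substitute for 1:
1 = 1×4 − 1×3
  = −1×7 + 2×4
  = 2×46 − 13×7
  = −13×191 + 54×46
So 46⁻¹ ≡ 54 (mod 191).

54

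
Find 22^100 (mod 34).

Compute successive squares:
100 in binary is 1100100, i.e. 100 = 64 + 32 + 4.
22^1 ≡ 22 (mod 34)
22^2 ≡ 22^2 = 484 ≡ 8 (mod 34)
22^4 ≡ 8^2 = 64 ≡ 30 (mod 34)
22^8 ≡ 30^2 = 900 ≡ 16 (mod 34)
22^16 ≡ 16^2 = 256 ≡ 18 (mod 34)
22^32 ≡ 18^2 = 324 ≡ 18 (mod 34)
22^64 ≡ 18^2 = 324 ≡ 18 (mod 34)
22^100 = 22^64 × 22^32 × 22^4 ≡ 18 × 18 × 30 (mod 34).
Accumulate the product:
18 × 18 = 324 ≡ 18
18 × 30 = 540 ≡ 30

30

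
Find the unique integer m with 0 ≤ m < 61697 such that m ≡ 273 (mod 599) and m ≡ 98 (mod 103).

35015

599⁻¹ mod 103: 599×65 ≡ 1 (mod 103), so 599⁻¹ ≡ 65.
m = 273 + 599×((98 − 273)×65 mod 103) = 273 + 599×58 = 35015.
Check: 35015 mod 599 = 273, 35015 mod 103 = 98. ✓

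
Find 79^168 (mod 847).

79^1 ≡ 79 (mod 847)
79^2 ≡ 79^2 = 6241 ≡ 312 (mod 847)
79^4 ≡ 312^2 = 97344 ≡ 786 (mod 847)
79^8 ≡ 786^2 = 617796 ≡ 333 (mod 847)
79^16 ≡ 333^2 = 110889 ≡ 779 (mod 847)
79^32 ≡ 779^2 = 606841 ≡ 389 (mod 847)
79^64 ≡ 389^2 = 151321 ≡ 555 (mod 847)
79^128 ≡ 555^2 = 308025 ≡ 564 (mod 847)
79^168 = 79^128 · 79^32 · 79^8 ≡ 564 · 389 · 333 (mod 847).
Accumulate the product:
564 · 389 = 219396 ≡ 23
23 · 333 = 7659 ≡ 36

36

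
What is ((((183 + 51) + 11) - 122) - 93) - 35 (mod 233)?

183 + 51 = 234 ≡ 1 (mod 233)
1 + 11 = 12
12 - 122 = -110 ≡ 123 (mod 233)
123 - 93 = 30
30 - 35 = -5 ≡ 228 (mod 233)

228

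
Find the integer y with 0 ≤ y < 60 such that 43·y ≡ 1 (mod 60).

By the extended Euclidean algorithm:
60 = 1*43 + 17
43 = 2*17 + 9
17 = 1*9 + 8
9 = 1*8 + 1
8 = 8*1 + 0
gcd(43, 60) = 1, so the inverse exists.
Back-substitute for 1:
1 = 1*9 − 1*8
  = −1*17 + 2*9
  = 2*43 − 5*17
  = −5*60 + 7*43
So 43⁻¹ ≡ 7 (mod 60).

7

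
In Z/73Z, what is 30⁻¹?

73 = 2·30 + 13
30 = 2·13 + 4
13 = 3·4 + 1
4 = 4·1 + 0
gcd(30, 73) = 1, so the inverse exists.
Back-substitute for 1:
1 = 1·13 − 3·4
  = −3·30 + 7·13
  = 7·73 − 17·30
So 30⁻¹ ≡ −17 ≡ 56 (mod 73).

56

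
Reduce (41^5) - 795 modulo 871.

212

(41)^5 ≡ 136 (mod 871)
136 - 795 = -659 ≡ 212 (mod 871)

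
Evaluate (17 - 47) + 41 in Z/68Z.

17 - 47 = -30 ≡ 38 (mod 68)
38 + 41 = 79 ≡ 11 (mod 68)

11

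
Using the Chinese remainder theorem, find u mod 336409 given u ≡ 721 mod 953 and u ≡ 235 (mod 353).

953⁻¹ mod 353: 953·343 ≡ 1 (mod 353), so 953⁻¹ ≡ 343.
u = 721 + 953·((235 − 721)·343 mod 353) = 721 + 953·271 = 258984.
Check: 258984 mod 953 = 721, 258984 mod 353 = 235. ✓

258984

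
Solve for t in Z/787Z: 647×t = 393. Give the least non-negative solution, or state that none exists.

gcd(647, 787) = 1, so a unique solution mod 787 exists.
647⁻¹ ≡ 579 (mod 787).
t ≡ 579×393 ≡ 104 (mod 787).

104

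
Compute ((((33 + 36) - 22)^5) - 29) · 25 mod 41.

32

33 + 36 = 69 ≡ 28 (mod 41)
28 - 22 = 6
(6)^5 ≡ 27 (mod 41)
27 - 29 = -2 ≡ 39 (mod 41)
39 · 25 = 975 ≡ 32 (mod 41)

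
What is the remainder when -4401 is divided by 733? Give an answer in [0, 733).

-4401 = -7·733 + 730, so -4401 ≡ 730 (mod 733).

730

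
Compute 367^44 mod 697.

44 in binary is 101100, i.e. 44 = 32 + 8 + 4.
367^1 ≡ 367 (mod 697)
367^2 ≡ 367^2 = 134689 ≡ 168 (mod 697)
367^4 ≡ 168^2 = 28224 ≡ 344 (mod 697)
367^8 ≡ 344^2 = 118336 ≡ 543 (mod 697)
367^16 ≡ 543^2 = 294849 ≡ 18 (mod 697)
367^32 ≡ 18^2 = 324 (mod 697)
367^44 = 367^32 × 367^8 × 367^4 ≡ 324 × 543 × 344 (mod 697).
Accumulate the product:
324 × 543 = 175932 ≡ 288
288 × 344 = 99072 ≡ 98

98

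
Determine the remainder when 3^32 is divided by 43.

By square-and-multiply:
3^1 ≡ 3 (mod 43)
3^2 ≡ 3^2 = 9 (mod 43)
3^4 ≡ 9^2 = 81 ≡ 38 (mod 43)
3^8 ≡ 38^2 = 1444 ≡ 25 (mod 43)
3^16 ≡ 25^2 = 625 ≡ 23 (mod 43)
3^32 ≡ 23^2 = 529 ≡ 13 (mod 43)
So 3^32 ≡ 13 (mod 43).

13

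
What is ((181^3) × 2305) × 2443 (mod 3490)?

(181)^3 ≡ 231 (mod 3490)
231 × 2305 = 532455 ≡ 1975 (mod 3490)
1975 × 2443 = 4824925 ≡ 1745 (mod 3490)

1745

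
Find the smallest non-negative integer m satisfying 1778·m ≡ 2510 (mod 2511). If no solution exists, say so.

gcd(1778, 2511) = 1, so a unique solution mod 2511 exists.
1778⁻¹ ≡ 668 (mod 2511).
m ≡ 668·2510 ≡ 1843 (mod 2511).

1843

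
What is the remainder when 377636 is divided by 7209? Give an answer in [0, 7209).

377636 = 52*7209 + 2768, so 377636 ≡ 2768 (mod 7209).

2768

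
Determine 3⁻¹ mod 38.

38 = 12*3 + 2
3 = 1*2 + 1
2 = 2*1 + 0
gcd(3, 38) = 1, so the inverse exists.
Bézout: 1 = −1*38 + 13*3.
So 3⁻¹ ≡ 13 (mod 38).

13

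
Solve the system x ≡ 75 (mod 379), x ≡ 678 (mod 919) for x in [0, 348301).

379⁻¹ mod 919: 379*645 ≡ 1 (mod 919), so 379⁻¹ ≡ 645.
x = 75 + 379*((678 − 75)*645 mod 919) = 75 + 379*198 = 75117.

75117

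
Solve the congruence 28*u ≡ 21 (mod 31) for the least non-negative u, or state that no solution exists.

gcd(28, 31) = 1, so a unique solution mod 31 exists.
28⁻¹ ≡ 10 (mod 31).
u ≡ 10*21 ≡ 24 (mod 31).

24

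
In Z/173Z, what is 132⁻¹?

Run the extended Euclidean algorithm:
173 = 1*132 + 41
132 = 3*41 + 9
41 = 4*9 + 5
9 = 1*5 + 4
5 = 1*4 + 1
4 = 4*1 + 0
gcd(132, 173) = 1, so the inverse exists.
Bézout: 1 = 29*173 − 38*132.
So 132⁻¹ ≡ −38 ≡ 135 (mod 173).

135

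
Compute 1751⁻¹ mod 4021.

4021 = 2·1751 + 519
1751 = 3·519 + 194
519 = 2·194 + 131
194 = 1·131 + 63
131 = 2·63 + 5
63 = 12·5 + 3
5 = 1·3 + 2
3 = 1·2 + 1
2 = 2·1 + 0
gcd(1751, 4021) = 1, so the inverse exists.
Back-substitute for 1:
1 = 1·3 − 1·2
  = −1·5 + 2·3
  = 2·63 − 25·5
  = −25·131 + 52·63
  = 52·194 − 77·131
  = −77·519 + 206·194
  = 206·1751 − 695·519
  = −695·4021 + 1596·1751
So 1751⁻¹ ≡ 1596 (mod 4021).

1596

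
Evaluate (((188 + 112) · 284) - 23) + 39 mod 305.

188 + 112 = 300
300 · 284 = 85200 ≡ 105 (mod 305)
105 - 23 = 82
82 + 39 = 121

121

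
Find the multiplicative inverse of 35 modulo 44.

39

44 = 1×35 + 9
35 = 3×9 + 8
9 = 1×8 + 1
8 = 8×1 + 0
gcd(35, 44) = 1, so the inverse exists.
Bézout: 1 = 4×44 − 5×35.
So 35⁻¹ ≡ −5 ≡ 39 (mod 44).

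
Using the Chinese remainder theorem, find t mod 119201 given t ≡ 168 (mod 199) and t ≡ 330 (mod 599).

71012

199⁻¹ mod 599: 199×298 ≡ 1 (mod 599), so 199⁻¹ ≡ 298.
t = 168 + 199×((330 − 168)×298 mod 599) = 168 + 199×356 = 71012.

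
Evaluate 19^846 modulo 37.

36

19^1 ≡ 19 (mod 37)
19^2 ≡ 19^2 = 361 ≡ 28 (mod 37)
19^4 ≡ 28^2 = 784 ≡ 7 (mod 37)
19^8 ≡ 7^2 = 49 ≡ 12 (mod 37)
19^16 ≡ 12^2 = 144 ≡ 33 (mod 37)
19^32 ≡ 33^2 = 1089 ≡ 16 (mod 37)
19^64 ≡ 16^2 = 256 ≡ 34 (mod 37)
19^128 ≡ 34^2 = 1156 ≡ 9 (mod 37)
19^256 ≡ 9^2 = 81 ≡ 7 (mod 37)
19^512 ≡ 7^2 = 49 ≡ 12 (mod 37)
19^846 = 19^512 · 19^256 · 19^64 · 19^8 · 19^4 · 19^2 ≡ 12 · 7 · 34 · 12 · 7 · 28 (mod 37).
Accumulate the product:
12 · 7 = 84 ≡ 10
10 · 34 = 340 ≡ 7
7 · 12 = 84 ≡ 10
10 · 7 = 70 ≡ 33
33 · 28 = 924 ≡ 36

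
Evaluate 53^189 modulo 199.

189 in binary is 10111101, i.e. 189 = 128 + 32 + 16 + 8 + 4 + 1.
53^1 ≡ 53 (mod 199)
53^2 ≡ 53^2 = 2809 ≡ 23 (mod 199)
53^4 ≡ 23^2 = 529 ≡ 131 (mod 199)
53^8 ≡ 131^2 = 17161 ≡ 47 (mod 199)
53^16 ≡ 47^2 = 2209 ≡ 20 (mod 199)
53^32 ≡ 20^2 = 400 ≡ 2 (mod 199)
53^64 ≡ 2^2 = 4 (mod 199)
53^128 ≡ 4^2 = 16 (mod 199)
53^189 = 53^128 × 53^32 × 53^16 × 53^8 × 53^4 × 53^1 ≡ 16 × 2 × 20 × 47 × 131 × 53 (mod 199).
Accumulate the product:
16 × 2 = 32
32 × 20 = 640 ≡ 43
43 × 47 = 2021 ≡ 31
31 × 131 = 4061 ≡ 81
81 × 53 = 4293 ≡ 114

114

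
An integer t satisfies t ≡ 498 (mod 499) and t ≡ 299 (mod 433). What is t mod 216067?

499⁻¹ mod 433: 499×269 ≡ 1 (mod 433), so 499⁻¹ ≡ 269.
t = 498 + 499×((299 − 498)×269 mod 433) = 498 + 499×161 = 80837.

80837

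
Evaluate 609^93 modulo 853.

By square-and-multiply:
93 in binary is 1011101, i.e. 93 = 64 + 16 + 8 + 4 + 1.
609^1 ≡ 609 (mod 853)
609^2 ≡ 609^2 = 370881 ≡ 679 (mod 853)
609^4 ≡ 679^2 = 461041 ≡ 421 (mod 853)
609^8 ≡ 421^2 = 177241 ≡ 670 (mod 853)
609^16 ≡ 670^2 = 448900 ≡ 222 (mod 853)
609^32 ≡ 222^2 = 49284 ≡ 663 (mod 853)
609^64 ≡ 663^2 = 439569 ≡ 274 (mod 853)
609^93 = 609^64 × 609^16 × 609^8 × 609^4 × 609^1 ≡ 274 × 222 × 670 × 421 × 609 (mod 853).
Accumulate the product:
274 × 222 = 60828 ≡ 265
265 × 670 = 177550 ≡ 126
126 × 421 = 53046 ≡ 160
160 × 609 = 97440 ≡ 198

198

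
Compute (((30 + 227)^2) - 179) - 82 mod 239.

63

30 + 227 = 257 ≡ 18 (mod 239)
(18)^2 ≡ 85 (mod 239)
85 - 179 = -94 ≡ 145 (mod 239)
145 - 82 = 63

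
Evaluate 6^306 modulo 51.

36

Compute successive squares:
306 in binary is 100110010, i.e. 306 = 256 + 32 + 16 + 2.
6^1 ≡ 6 (mod 51)
6^2 ≡ 6^2 = 36 (mod 51)
6^4 ≡ 36^2 = 1296 ≡ 21 (mod 51)
6^8 ≡ 21^2 = 441 ≡ 33 (mod 51)
6^16 ≡ 33^2 = 1089 ≡ 18 (mod 51)
6^32 ≡ 18^2 = 324 ≡ 18 (mod 51)
6^64 ≡ 18^2 = 324 ≡ 18 (mod 51)
6^128 ≡ 18^2 = 324 ≡ 18 (mod 51)
6^256 ≡ 18^2 = 324 ≡ 18 (mod 51)
6^306 = 6^256 * 6^32 * 6^16 * 6^2 ≡ 18 * 18 * 18 * 36 (mod 51).
Accumulate the product:
18 * 18 = 324 ≡ 18
18 * 18 = 324 ≡ 18
18 * 36 = 648 ≡ 36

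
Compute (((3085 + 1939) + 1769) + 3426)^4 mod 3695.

1861

3085 + 1939 = 5024 ≡ 1329 (mod 3695)
1329 + 1769 = 3098
3098 + 3426 = 6524 ≡ 2829 (mod 3695)
(2829)^4 ≡ 1861 (mod 3695)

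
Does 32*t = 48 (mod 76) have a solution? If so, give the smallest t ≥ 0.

11

gcd(32, 76) = 4, and 4 | 48, so solutions exist.
Divide through by 4: 8*t mod 19 = 12.
8⁻¹ ≡ 12 (mod 19).
t ≡ 12*12 ≡ 11 (mod 19).
The smallest non-negative solution is t = 11.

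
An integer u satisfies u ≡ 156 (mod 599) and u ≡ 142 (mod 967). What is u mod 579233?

599⁻¹ mod 967: 599*607 ≡ 1 (mod 967), so 599⁻¹ ≡ 607.
u = 156 + 599*((142 − 156)*607 mod 967) = 156 + 599*205 = 122951.
Check: 122951 mod 599 = 156, 122951 mod 967 = 142. ✓

122951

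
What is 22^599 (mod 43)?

599 in binary is 1001010111, i.e. 599 = 512 + 64 + 16 + 4 + 2 + 1.
22^1 ≡ 22 (mod 43)
22^2 ≡ 22^2 = 484 ≡ 11 (mod 43)
22^4 ≡ 11^2 = 121 ≡ 35 (mod 43)
22^8 ≡ 35^2 = 1225 ≡ 21 (mod 43)
22^16 ≡ 21^2 = 441 ≡ 11 (mod 43)
22^32 ≡ 11^2 = 121 ≡ 35 (mod 43)
22^64 ≡ 35^2 = 1225 ≡ 21 (mod 43)
22^128 ≡ 21^2 = 441 ≡ 11 (mod 43)
22^256 ≡ 11^2 = 121 ≡ 35 (mod 43)
22^512 ≡ 35^2 = 1225 ≡ 21 (mod 43)
22^599 = 22^512 × 22^64 × 22^16 × 22^4 × 22^2 × 22^1 ≡ 21 × 21 × 11 × 35 × 11 × 22 (mod 43).
Accumulate the product:
21 × 21 = 441 ≡ 11
11 × 11 = 121 ≡ 35
35 × 35 = 1225 ≡ 21
21 × 11 = 231 ≡ 16
16 × 22 = 352 ≡ 8

8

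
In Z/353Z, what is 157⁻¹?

Run the extended Euclidean algorithm:
353 = 2×157 + 39
157 = 4×39 + 1
39 = 39×1 + 0
gcd(157, 353) = 1, so the inverse exists.
Back-substitute for 1:
1 = 1×157 − 4×39
  = −4×353 + 9×157
So 157⁻¹ ≡ 9 (mod 353).

9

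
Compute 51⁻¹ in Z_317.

230

Run the extended Euclidean algorithm:
317 = 6·51 + 11
51 = 4·11 + 7
11 = 1·7 + 4
7 = 1·4 + 3
4 = 1·3 + 1
3 = 3·1 + 0
gcd(51, 317) = 1, so the inverse exists.
Back-substitute for 1:
1 = 1·4 − 1·3
  = −1·7 + 2·4
  = 2·11 − 3·7
  = −3·51 + 14·11
  = 14·317 − 87·51
So 51⁻¹ ≡ −87 ≡ 230 (mod 317).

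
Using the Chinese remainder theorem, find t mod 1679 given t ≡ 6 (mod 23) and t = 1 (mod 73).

512

23⁻¹ mod 73: 23*54 ≡ 1 (mod 73), so 23⁻¹ ≡ 54.
t = 6 + 23*((1 − 6)*54 mod 73) = 6 + 23*22 = 512.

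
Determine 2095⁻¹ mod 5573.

4078

5573 = 2·2095 + 1383
2095 = 1·1383 + 712
1383 = 1·712 + 671
712 = 1·671 + 41
671 = 16·41 + 15
41 = 2·15 + 11
15 = 1·11 + 4
11 = 2·4 + 3
4 = 1·3 + 1
3 = 3·1 + 0
gcd(2095, 5573) = 1, so the inverse exists.
Back-substitute for 1:
1 = 1·4 − 1·3
  = −1·11 + 3·4
  = 3·15 − 4·11
  = −4·41 + 11·15
  = 11·671 − 180·41
  = −180·712 + 191·671
  = 191·1383 − 371·712
  = −371·2095 + 562·1383
  = 562·5573 − 1495·2095
So 2095⁻¹ ≡ −1495 ≡ 4078 (mod 5573).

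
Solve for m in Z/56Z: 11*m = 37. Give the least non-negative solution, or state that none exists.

39

gcd(11, 56) = 1, so a unique solution mod 56 exists.
11⁻¹ ≡ 51 (mod 56).
m ≡ 51*37 ≡ 39 (mod 56).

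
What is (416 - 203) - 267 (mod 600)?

546

416 - 203 = 213
213 - 267 = -54 ≡ 546 (mod 600)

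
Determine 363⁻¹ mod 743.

131

By the extended Euclidean algorithm:
743 = 2·363 + 17
363 = 21·17 + 6
17 = 2·6 + 5
6 = 1·5 + 1
5 = 5·1 + 0
gcd(363, 743) = 1, so the inverse exists.
Back-substitute for 1:
1 = 1·6 − 1·5
  = −1·17 + 3·6
  = 3·363 − 64·17
  = −64·743 + 131·363
So 363⁻¹ ≡ 131 (mod 743).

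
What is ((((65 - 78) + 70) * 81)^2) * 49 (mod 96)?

65 - 78 = -13 ≡ 83 (mod 96)
83 + 70 = 153 ≡ 57 (mod 96)
57 * 81 = 4617 ≡ 9 (mod 96)
(9)^2 ≡ 81 (mod 96)
81 * 49 = 3969 ≡ 33 (mod 96)

33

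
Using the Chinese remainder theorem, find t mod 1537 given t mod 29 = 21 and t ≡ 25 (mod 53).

1297

29⁻¹ mod 53: 29·11 ≡ 1 (mod 53), so 29⁻¹ ≡ 11.
t = 21 + 29·((25 − 21)·11 mod 53) = 21 + 29·44 = 1297.
Check: 1297 mod 29 = 21, 1297 mod 53 = 25. ✓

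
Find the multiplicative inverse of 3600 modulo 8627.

5840

Apply the Euclidean algorithm and back-substitute:
8627 = 2*3600 + 1427
3600 = 2*1427 + 746
1427 = 1*746 + 681
746 = 1*681 + 65
681 = 10*65 + 31
65 = 2*31 + 3
31 = 10*3 + 1
3 = 3*1 + 0
gcd(3600, 8627) = 1, so the inverse exists.
Back-substitute for 1:
1 = 1*31 − 10*3
  = −10*65 + 21*31
  = 21*681 − 220*65
  = −220*746 + 241*681
  = 241*1427 − 461*746
  = −461*3600 + 1163*1427
  = 1163*8627 − 2787*3600
So 3600⁻¹ ≡ −2787 ≡ 5840 (mod 8627).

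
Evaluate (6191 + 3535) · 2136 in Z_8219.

6191 + 3535 = 9726 ≡ 1507 (mod 8219)
1507 · 2136 = 3218952 ≡ 5323 (mod 8219)

5323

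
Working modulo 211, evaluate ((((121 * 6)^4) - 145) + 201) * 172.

192

121 * 6 = 726 ≡ 93 (mod 211)
(93)^4 ≡ 4 (mod 211)
4 - 145 = -141 ≡ 70 (mod 211)
70 + 201 = 271 ≡ 60 (mod 211)
60 * 172 = 10320 ≡ 192 (mod 211)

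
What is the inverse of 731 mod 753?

Apply the Euclidean algorithm and back-substitute:
753 = 1×731 + 22
731 = 33×22 + 5
22 = 4×5 + 2
5 = 2×2 + 1
2 = 2×1 + 0
gcd(731, 753) = 1, so the inverse exists.
Bézout: 1 = −299×753 + 308×731.
So 731⁻¹ ≡ 308 (mod 753).

308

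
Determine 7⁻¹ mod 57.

49

Run the extended Euclidean algorithm:
57 = 8×7 + 1
7 = 7×1 + 0
gcd(7, 57) = 1, so the inverse exists.
Back-substitute for 1:
1 = 1×57 − 8×7
So 7⁻¹ ≡ −8 ≡ 49 (mod 57).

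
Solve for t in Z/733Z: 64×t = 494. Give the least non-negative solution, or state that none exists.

672

gcd(64, 733) = 1, so a unique solution mod 733 exists.
64⁻¹ ≡ 126 (mod 733).
t ≡ 126×494 ≡ 672 (mod 733).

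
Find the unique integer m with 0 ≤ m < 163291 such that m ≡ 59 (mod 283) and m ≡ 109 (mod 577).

283⁻¹ mod 577: 283*367 ≡ 1 (mod 577), so 283⁻¹ ≡ 367.
m = 59 + 283*((109 − 59)*367 mod 577) = 59 + 283*463 = 131088.

131088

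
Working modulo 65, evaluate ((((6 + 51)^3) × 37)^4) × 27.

42

6 + 51 = 57
(57)^3 ≡ 8 (mod 65)
8 × 37 = 296 ≡ 36 (mod 65)
(36)^4 ≡ 16 (mod 65)
16 × 27 = 432 ≡ 42 (mod 65)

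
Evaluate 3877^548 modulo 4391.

548 in binary is 1000100100, i.e. 548 = 512 + 32 + 4.
3877^1 ≡ 3877 (mod 4391)
3877^2 ≡ 3877^2 = 15031129 ≡ 736 (mod 4391)
3877^4 ≡ 736^2 = 541696 ≡ 1603 (mod 4391)
3877^8 ≡ 1603^2 = 2569609 ≡ 874 (mod 4391)
3877^16 ≡ 874^2 = 763876 ≡ 4233 (mod 4391)
3877^32 ≡ 4233^2 = 17918289 ≡ 3009 (mod 4391)
3877^64 ≡ 3009^2 = 9054081 ≡ 4230 (mod 4391)
3877^128 ≡ 4230^2 = 17892900 ≡ 3966 (mod 4391)
3877^256 ≡ 3966^2 = 15729156 ≡ 594 (mod 4391)
3877^512 ≡ 594^2 = 352836 ≡ 1556 (mod 4391)
3877^548 = 3877^512 · 3877^32 · 3877^4 ≡ 1556 · 3009 · 1603 (mod 4391).
Accumulate the product:
1556 · 3009 = 4682004 ≡ 1198
1198 · 1603 = 1920394 ≡ 1527

1527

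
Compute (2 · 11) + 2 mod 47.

2 · 11 = 22
22 + 2 = 24

24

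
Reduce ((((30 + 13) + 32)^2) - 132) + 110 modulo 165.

158

30 + 13 = 43
43 + 32 = 75
(75)^2 ≡ 15 (mod 165)
15 - 132 = -117 ≡ 48 (mod 165)
48 + 110 = 158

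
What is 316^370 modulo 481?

139

Using repeated squaring:
370 in binary is 101110010, i.e. 370 = 256 + 64 + 32 + 16 + 2.
316^1 ≡ 316 (mod 481)
316^2 ≡ 316^2 = 99856 ≡ 289 (mod 481)
316^4 ≡ 289^2 = 83521 ≡ 308 (mod 481)
316^8 ≡ 308^2 = 94864 ≡ 107 (mod 481)
316^16 ≡ 107^2 = 11449 ≡ 386 (mod 481)
316^32 ≡ 386^2 = 148996 ≡ 367 (mod 481)
316^64 ≡ 367^2 = 134689 ≡ 9 (mod 481)
316^128 ≡ 9^2 = 81 (mod 481)
316^256 ≡ 81^2 = 6561 ≡ 308 (mod 481)
316^370 = 316^256 · 316^64 · 316^32 · 316^16 · 316^2 ≡ 308 · 9 · 367 · 386 · 289 (mod 481).
Accumulate the product:
308 · 9 = 2772 ≡ 367
367 · 367 = 134689 ≡ 9
9 · 386 = 3474 ≡ 107
107 · 289 = 30923 ≡ 139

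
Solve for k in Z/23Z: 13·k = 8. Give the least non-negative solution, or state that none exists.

gcd(13, 23) = 1, so a unique solution mod 23 exists.
13⁻¹ ≡ 16 (mod 23).
k ≡ 16·8 ≡ 13 (mod 23).

13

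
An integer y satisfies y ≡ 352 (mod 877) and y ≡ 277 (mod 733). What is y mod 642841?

877⁻¹ mod 733: 877·56 ≡ 1 (mod 733), so 877⁻¹ ≡ 56.
y = 352 + 877·((277 − 352)·56 mod 733) = 352 + 877·198 = 173998.

173998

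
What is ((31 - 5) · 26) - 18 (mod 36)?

31 - 5 = 26
26 · 26 = 676 ≡ 28 (mod 36)
28 - 18 = 10

10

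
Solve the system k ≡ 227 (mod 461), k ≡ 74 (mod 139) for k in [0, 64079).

2993

461⁻¹ mod 139: 461×79 ≡ 1 (mod 139), so 461⁻¹ ≡ 79.
k = 227 + 461×((74 − 227)×79 mod 139) = 227 + 461×6 = 2993.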